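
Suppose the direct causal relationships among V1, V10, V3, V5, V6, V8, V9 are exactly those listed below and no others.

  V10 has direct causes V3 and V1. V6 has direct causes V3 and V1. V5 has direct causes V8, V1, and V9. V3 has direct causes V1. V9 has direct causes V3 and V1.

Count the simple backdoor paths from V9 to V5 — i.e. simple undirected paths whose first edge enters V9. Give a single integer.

A backdoor path from V9 to V5 is any simple undirected path whose first edge points into V9 (i.e. leaves V9 via a parent).
Parents of V9: {V1, V3}.
Enumerating:
  P1: V9 <- V1 -> V5
  P2: V9 <- V3 <- V1 -> V5
  P3: V9 <- V3 -> V6 <- V1 -> V5
  P4: V9 <- V3 -> V10 <- V1 -> V5
That exhausts the simple backdoor paths. Count: 4.

4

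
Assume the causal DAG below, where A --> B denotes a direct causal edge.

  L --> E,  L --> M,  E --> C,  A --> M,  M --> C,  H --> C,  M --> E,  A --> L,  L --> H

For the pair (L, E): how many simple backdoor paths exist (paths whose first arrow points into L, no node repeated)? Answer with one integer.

2

A backdoor path from L to E is any simple undirected path whose first edge points into L (i.e. leaves L via a parent).
Parents of L: {A}.
Enumerating:
  P1: L <- A -> M -> E
  P2: L <- A -> M -> C <- E
That exhausts the simple backdoor paths. Count: 2.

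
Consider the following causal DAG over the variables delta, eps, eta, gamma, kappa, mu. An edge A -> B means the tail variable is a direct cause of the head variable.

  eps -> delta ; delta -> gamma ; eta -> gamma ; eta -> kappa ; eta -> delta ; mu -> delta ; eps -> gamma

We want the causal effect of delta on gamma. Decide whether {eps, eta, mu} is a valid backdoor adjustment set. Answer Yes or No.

Backdoor paths from delta to gamma (paths whose first edge points into delta):
  P1: delta <- eps -> gamma
  P2: delta <- eta -> gamma
Condition 1 (no descendant of delta in the set): holds — descendants of delta are {gamma}; none are in {eps, eta, mu}.
Condition 2 (every backdoor path blocked by {eps, eta, mu}):
  P1: blocked at fork node eps ∈ conditioning set.
  P2: blocked at fork node eta ∈ conditioning set.
{eps, eta, mu} satisfies the backdoor criterion.

Yes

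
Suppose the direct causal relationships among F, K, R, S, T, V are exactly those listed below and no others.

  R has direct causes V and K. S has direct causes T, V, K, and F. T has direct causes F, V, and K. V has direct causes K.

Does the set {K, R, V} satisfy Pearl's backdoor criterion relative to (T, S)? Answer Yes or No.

No

Backdoor paths from T to S (paths whose first edge points into T):
  P1: T <- K -> V -> S
  P2: T <- K -> S
  P3: T <- K -> R <- V -> S
  P4: T <- F -> S
  P5: T <- V <- K -> S
  P6: T <- V -> S
  P7: T <- V -> R <- K -> S
Condition 1 (no descendant of T in the set): holds — descendants of T are {S}; none are in {K, R, V}.
Condition 2 (every backdoor path blocked by {K, R, V}):
  P1: blocked at fork node K ∈ conditioning set.
  P2: blocked at fork node K ∈ conditioning set.
  P3: blocked at fork node K ∈ conditioning set.
  P4: open — no interior node is in the conditioning set.
  P5: blocked at chain node V ∈ conditioning set.
  P6: blocked at fork node V ∈ conditioning set.
  P7: blocked at fork node V ∈ conditioning set.
{K, R, V} does not satisfy the backdoor criterion.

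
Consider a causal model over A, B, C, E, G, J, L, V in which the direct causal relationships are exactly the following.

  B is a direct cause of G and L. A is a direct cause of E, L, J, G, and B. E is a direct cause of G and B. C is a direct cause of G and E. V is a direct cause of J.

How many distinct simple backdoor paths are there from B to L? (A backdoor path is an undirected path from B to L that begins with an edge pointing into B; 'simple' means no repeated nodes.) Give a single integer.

4

A backdoor path from B to L is any simple undirected path whose first edge points into B (i.e. leaves B via a parent).
Parents of B: {A, E}.
Enumerating:
  P1: B <- A -> L
  P2: B <- E <- A -> L
  P3: B <- E <- C -> G <- A -> L
  P4: B <- E -> G <- A -> L
That exhausts the simple backdoor paths. Count: 4.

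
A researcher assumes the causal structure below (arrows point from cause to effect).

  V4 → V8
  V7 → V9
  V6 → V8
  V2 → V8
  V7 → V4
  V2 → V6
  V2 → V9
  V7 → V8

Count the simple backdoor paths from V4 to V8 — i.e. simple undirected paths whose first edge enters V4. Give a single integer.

3

A backdoor path from V4 to V8 is any simple undirected path whose first edge points into V4 (i.e. leaves V4 via a parent).
Parents of V4: {V7}.
Enumerating:
  P1: V4 <- V7 -> V9 <- V2 -> V6 -> V8
  P2: V4 <- V7 -> V9 <- V2 -> V8
  P3: V4 <- V7 -> V8
That exhausts the simple backdoor paths. Count: 3.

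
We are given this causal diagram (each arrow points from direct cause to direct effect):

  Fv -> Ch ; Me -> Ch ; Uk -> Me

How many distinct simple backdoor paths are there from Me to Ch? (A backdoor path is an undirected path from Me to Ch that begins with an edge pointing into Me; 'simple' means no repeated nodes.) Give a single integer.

0

A backdoor path from Me to Ch is any simple undirected path whose first edge points into Me (i.e. leaves Me via a parent).
Parents of Me: {Uk}.
No simple path from any parent of Me reaches Ch without revisiting Me, so there are no backdoor paths.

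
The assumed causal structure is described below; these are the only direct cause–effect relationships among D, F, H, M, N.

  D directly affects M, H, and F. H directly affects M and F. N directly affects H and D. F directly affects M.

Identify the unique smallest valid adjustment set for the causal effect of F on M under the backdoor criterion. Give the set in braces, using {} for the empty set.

Variables eligible for adjustment (non-descendants of F, excluding F and M): {D, H, N}.
Backdoor paths from F to M:
  P1: F <- D <- N -> H -> M
  P2: F <- D -> H -> M
  P3: F <- D -> M
  P4: F <- H <- N -> D -> M
  P5: F <- H <- D -> M
  P6: F <- H -> M
The empty set is not sufficient: P1 (F <- D <- N -> H -> M) has no collider blocking it and no conditioned non-collider, so it is open.
Try {D, H}:
  P1: blocked at chain node D ∈ conditioning set.
  P2: blocked at fork node D ∈ conditioning set.
  P3: blocked at fork node D ∈ conditioning set.
  P4: blocked at chain node H ∈ conditioning set.
  P5: blocked at chain node H ∈ conditioning set.
  P6: blocked at fork node H ∈ conditioning set.
{D, H} contains no descendant of F and blocks every backdoor path.
Every element of {D, H} is needed (dropping D leaves P3 open; dropping H leaves P6 open), so no proper subset is valid.
Among all size-2 subsets of the eligible variables, only {D, H} blocks every backdoor path, so it is the unique smallest valid adjustment set.

{D, H}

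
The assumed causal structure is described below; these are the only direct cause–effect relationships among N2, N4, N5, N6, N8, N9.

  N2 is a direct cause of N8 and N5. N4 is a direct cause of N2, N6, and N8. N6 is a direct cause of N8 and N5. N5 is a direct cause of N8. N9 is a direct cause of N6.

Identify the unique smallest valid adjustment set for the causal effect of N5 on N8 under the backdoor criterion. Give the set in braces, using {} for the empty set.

Variables eligible for adjustment (non-descendants of N5, excluding N5 and N8): {N2, N4, N6, N9}.
Backdoor paths from N5 to N8:
  P1: N5 <- N6 <- N4 -> N2 -> N8
  P2: N5 <- N6 <- N4 -> N8
  P3: N5 <- N6 -> N8
  P4: N5 <- N2 <- N4 -> N6 -> N8
  P5: N5 <- N2 <- N4 -> N8
  P6: N5 <- N2 -> N8
The empty set is not sufficient: P1 (N5 <- N6 <- N4 -> N2 -> N8) has no collider blocking it and no conditioned non-collider, so it is open.
Try {N2, N6}:
  P1: blocked at chain node N6 ∈ conditioning set.
  P2: blocked at chain node N6 ∈ conditioning set.
  P3: blocked at fork node N6 ∈ conditioning set.
  P4: blocked at chain node N2 ∈ conditioning set.
  P5: blocked at chain node N2 ∈ conditioning set.
  P6: blocked at fork node N2 ∈ conditioning set.
{N2, N6} contains no descendant of N5 and blocks every backdoor path.
Every element of {N2, N6} is needed (dropping N2 leaves P5 open; dropping N6 leaves P2 open), so no proper subset is valid.
Among all size-2 subsets of the eligible variables, only {N2, N6} blocks every backdoor path, so it is the unique smallest valid adjustment set.

{N2, N6}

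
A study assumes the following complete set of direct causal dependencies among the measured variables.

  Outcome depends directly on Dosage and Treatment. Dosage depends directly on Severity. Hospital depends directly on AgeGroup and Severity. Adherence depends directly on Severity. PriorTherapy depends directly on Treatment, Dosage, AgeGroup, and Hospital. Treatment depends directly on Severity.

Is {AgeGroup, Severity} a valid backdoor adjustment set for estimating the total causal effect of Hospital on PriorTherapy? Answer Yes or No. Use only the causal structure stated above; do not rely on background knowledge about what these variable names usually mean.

Backdoor paths from Hospital to PriorTherapy (paths whose first edge points into Hospital):
  P1: Hospital <- Severity -> Dosage -> Outcome <- Treatment -> PriorTherapy
  P2: Hospital <- Severity -> Dosage -> PriorTherapy
  P3: Hospital <- Severity -> Treatment -> Outcome <- Dosage -> PriorTherapy
  P4: Hospital <- Severity -> Treatment -> PriorTherapy
  P5: Hospital <- AgeGroup -> PriorTherapy
Condition 1 (no descendant of Hospital in the set): holds — descendants of Hospital are {PriorTherapy}; none are in {AgeGroup, Severity}.
Condition 2 (every backdoor path blocked by {AgeGroup, Severity}):
  P1: blocked at fork node Severity ∈ conditioning set.
  P2: blocked at fork node Severity ∈ conditioning set.
  P3: blocked at fork node Severity ∈ conditioning set.
  P4: blocked at fork node Severity ∈ conditioning set.
  P5: blocked at fork node AgeGroup ∈ conditioning set.
{AgeGroup, Severity} satisfies the backdoor criterion.

Yes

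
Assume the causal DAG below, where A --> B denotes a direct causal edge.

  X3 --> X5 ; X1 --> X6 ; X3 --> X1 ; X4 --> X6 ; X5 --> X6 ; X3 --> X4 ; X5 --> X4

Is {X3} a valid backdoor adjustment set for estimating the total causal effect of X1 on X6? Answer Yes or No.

Backdoor paths from X1 to X6 (paths whose first edge points into X1):
  P1: X1 <- X3 -> X5 -> X4 -> X6
  P2: X1 <- X3 -> X5 -> X6
  P3: X1 <- X3 -> X4 <- X5 -> X6
  P4: X1 <- X3 -> X4 -> X6
Condition 1 (no descendant of X1 in the set): holds — descendants of X1 are {X6}; none are in {X3}.
Condition 2 (every backdoor path blocked by {X3}):
  P1: blocked at fork node X3 ∈ conditioning set.
  P2: blocked at fork node X3 ∈ conditioning set.
  P3: blocked at fork node X3 ∈ conditioning set.
  P4: blocked at fork node X3 ∈ conditioning set.
{X3} satisfies the backdoor criterion.

Yes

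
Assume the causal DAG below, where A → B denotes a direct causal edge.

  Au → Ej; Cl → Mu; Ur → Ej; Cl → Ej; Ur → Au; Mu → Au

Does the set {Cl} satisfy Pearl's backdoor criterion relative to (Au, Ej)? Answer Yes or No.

No

Backdoor paths from Au to Ej (paths whose first edge points into Au):
  P1: Au <- Ur -> Ej
  P2: Au <- Mu <- Cl -> Ej
Condition 1 (no descendant of Au in the set): holds — descendants of Au are {Ej}; none are in {Cl}.
Condition 2 (every backdoor path blocked by {Cl}):
  P1: open — no interior node is in the conditioning set.
  P2: blocked at fork node Cl ∈ conditioning set.
{Cl} does not satisfy the backdoor criterion.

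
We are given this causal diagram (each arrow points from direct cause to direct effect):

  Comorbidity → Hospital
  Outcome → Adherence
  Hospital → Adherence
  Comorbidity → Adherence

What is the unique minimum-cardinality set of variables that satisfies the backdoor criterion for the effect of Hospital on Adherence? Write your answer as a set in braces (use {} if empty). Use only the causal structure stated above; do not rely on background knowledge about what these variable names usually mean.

{Comorbidity}

Variables eligible for adjustment (non-descendants of Hospital, excluding Hospital and Adherence): {Comorbidity, Outcome}.
Backdoor paths from Hospital to Adherence:
  P1: Hospital <- Comorbidity -> Adherence
The empty set is not sufficient: P1 (Hospital <- Comorbidity -> Adherence) has no collider blocking it and no conditioned non-collider, so it is open.
Try {Comorbidity}:
  P1: blocked at fork node Comorbidity ∈ conditioning set.
{Comorbidity} contains no descendant of Hospital and blocks every backdoor path.
No other singleton works — e.g. {Outcome} leaves P1 open — so {Comorbidity} is the unique smallest valid adjustment set.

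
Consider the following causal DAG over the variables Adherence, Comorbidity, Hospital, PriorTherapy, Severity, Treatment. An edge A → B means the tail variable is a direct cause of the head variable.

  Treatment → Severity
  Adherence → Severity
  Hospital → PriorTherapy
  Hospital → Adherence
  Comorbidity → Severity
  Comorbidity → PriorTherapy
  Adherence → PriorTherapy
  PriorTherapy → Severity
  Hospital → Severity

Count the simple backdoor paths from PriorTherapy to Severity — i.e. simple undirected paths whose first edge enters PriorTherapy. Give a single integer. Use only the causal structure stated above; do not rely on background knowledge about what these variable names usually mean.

5

A backdoor path from PriorTherapy to Severity is any simple undirected path whose first edge points into PriorTherapy (i.e. leaves PriorTherapy via a parent).
Parents of PriorTherapy: {Adherence, Comorbidity, Hospital}.
Enumerating:
  P1: PriorTherapy <- Hospital -> Adherence -> Severity
  P2: PriorTherapy <- Hospital -> Severity
  P3: PriorTherapy <- Adherence <- Hospital -> Severity
  P4: PriorTherapy <- Adherence -> Severity
  P5: PriorTherapy <- Comorbidity -> Severity
That exhausts the simple backdoor paths. Count: 5.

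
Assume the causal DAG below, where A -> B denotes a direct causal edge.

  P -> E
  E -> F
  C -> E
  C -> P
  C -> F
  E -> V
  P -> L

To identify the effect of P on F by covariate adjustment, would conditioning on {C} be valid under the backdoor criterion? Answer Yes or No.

Yes

Backdoor paths from P to F (paths whose first edge points into P):
  P1: P <- C -> E -> F
  P2: P <- C -> F
Condition 1 (no descendant of P in the set): holds — descendants of P are {E, F, L, V}; none are in {C}.
Condition 2 (every backdoor path blocked by {C}):
  P1: blocked at fork node C ∈ conditioning set.
  P2: blocked at fork node C ∈ conditioning set.
{C} satisfies the backdoor criterion.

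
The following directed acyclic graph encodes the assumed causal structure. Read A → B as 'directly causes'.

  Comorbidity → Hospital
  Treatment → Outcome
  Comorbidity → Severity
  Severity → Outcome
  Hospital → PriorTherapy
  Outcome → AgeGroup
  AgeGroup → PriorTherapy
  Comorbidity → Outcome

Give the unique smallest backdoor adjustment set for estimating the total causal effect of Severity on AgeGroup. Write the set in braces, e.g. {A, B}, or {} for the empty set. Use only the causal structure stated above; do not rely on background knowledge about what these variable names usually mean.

{Comorbidity}

Variables eligible for adjustment (non-descendants of Severity, excluding Severity and AgeGroup): {Comorbidity, Hospital, Treatment}.
Backdoor paths from Severity to AgeGroup:
  P1: Severity <- Comorbidity -> Hospital -> PriorTherapy <- AgeGroup
  P2: Severity <- Comorbidity -> Outcome -> AgeGroup
The empty set is not sufficient: P2 (Severity <- Comorbidity -> Outcome -> AgeGroup) has no collider blocking it and no conditioned non-collider, so it is open.
Try {Comorbidity}:
  P1: blocked at fork node Comorbidity ∈ conditioning set.
  P2: blocked at fork node Comorbidity ∈ conditioning set.
{Comorbidity} contains no descendant of Severity and blocks every backdoor path.
No other singleton works — e.g. {Treatment} leaves P2 open — so {Comorbidity} is the unique smallest valid adjustment set.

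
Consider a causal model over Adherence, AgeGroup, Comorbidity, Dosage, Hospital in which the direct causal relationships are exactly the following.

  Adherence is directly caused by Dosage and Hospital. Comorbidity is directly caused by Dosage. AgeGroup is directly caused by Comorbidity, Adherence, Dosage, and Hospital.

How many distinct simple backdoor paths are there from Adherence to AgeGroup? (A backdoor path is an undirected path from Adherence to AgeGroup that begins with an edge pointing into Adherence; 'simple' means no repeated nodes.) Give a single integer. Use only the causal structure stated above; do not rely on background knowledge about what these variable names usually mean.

A backdoor path from Adherence to AgeGroup is any simple undirected path whose first edge points into Adherence (i.e. leaves Adherence via a parent).
Parents of Adherence: {Dosage, Hospital}.
Enumerating:
  P1: Adherence <- Dosage -> Comorbidity -> AgeGroup
  P2: Adherence <- Dosage -> AgeGroup
  P3: Adherence <- Hospital -> AgeGroup
That exhausts the simple backdoor paths. Count: 3.

3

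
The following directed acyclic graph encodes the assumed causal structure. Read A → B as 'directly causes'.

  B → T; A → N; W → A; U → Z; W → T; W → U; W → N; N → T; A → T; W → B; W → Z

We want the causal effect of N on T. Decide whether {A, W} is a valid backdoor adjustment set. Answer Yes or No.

Yes

Backdoor paths from N to T (paths whose first edge points into N):
  P1: N <- W -> A -> T
  P2: N <- W -> B -> T
  P3: N <- W -> T
  P4: N <- A <- W -> B -> T
  P5: N <- A <- W -> T
  P6: N <- A -> T
Condition 1 (no descendant of N in the set): holds — descendants of N are {T}; none are in {A, W}.
Condition 2 (every backdoor path blocked by {A, W}):
  P1: blocked at fork node W ∈ conditioning set.
  P2: blocked at fork node W ∈ conditioning set.
  P3: blocked at fork node W ∈ conditioning set.
  P4: blocked at chain node A ∈ conditioning set.
  P5: blocked at chain node A ∈ conditioning set.
  P6: blocked at fork node A ∈ conditioning set.
{A, W} satisfies the backdoor criterion.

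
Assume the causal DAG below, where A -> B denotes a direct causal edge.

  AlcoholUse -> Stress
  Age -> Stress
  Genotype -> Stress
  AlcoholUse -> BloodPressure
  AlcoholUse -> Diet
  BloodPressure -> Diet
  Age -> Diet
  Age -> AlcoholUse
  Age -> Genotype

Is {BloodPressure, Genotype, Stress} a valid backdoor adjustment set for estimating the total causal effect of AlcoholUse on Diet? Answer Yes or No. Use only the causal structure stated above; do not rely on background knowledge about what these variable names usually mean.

No

Backdoor paths from AlcoholUse to Diet (paths whose first edge points into AlcoholUse):
  P1: AlcoholUse <- Age -> Diet
Condition 1 (no descendant of AlcoholUse in the set): FAILS — BloodPressure and Stress are descendants of AlcoholUse.
Condition 2 (every backdoor path blocked by {BloodPressure, Genotype, Stress}):
  P1: open — no interior node is in the conditioning set.
{BloodPressure, Genotype, Stress} does not satisfy the backdoor criterion.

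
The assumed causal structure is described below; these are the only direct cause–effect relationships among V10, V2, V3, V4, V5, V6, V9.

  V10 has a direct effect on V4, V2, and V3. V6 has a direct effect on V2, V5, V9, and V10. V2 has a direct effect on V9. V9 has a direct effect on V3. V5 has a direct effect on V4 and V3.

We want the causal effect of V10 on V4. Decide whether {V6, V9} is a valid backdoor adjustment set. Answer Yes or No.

No

Backdoor paths from V10 to V4 (paths whose first edge points into V10):
  P1: V10 <- V6 -> V5 -> V4
  P2: V10 <- V6 -> V2 -> V9 -> V3 <- V5 -> V4
  P3: V10 <- V6 -> V9 -> V3 <- V5 -> V4
Condition 1 (no descendant of V10 in the set): FAILS — V9 is a descendant of V10.
Condition 2 (every backdoor path blocked by {V6, V9}):
  P1: blocked at fork node V6 ∈ conditioning set.
  P2: blocked at fork node V6 ∈ conditioning set.
  P3: blocked at fork node V6 ∈ conditioning set.
{V6, V9} does not satisfy the backdoor criterion.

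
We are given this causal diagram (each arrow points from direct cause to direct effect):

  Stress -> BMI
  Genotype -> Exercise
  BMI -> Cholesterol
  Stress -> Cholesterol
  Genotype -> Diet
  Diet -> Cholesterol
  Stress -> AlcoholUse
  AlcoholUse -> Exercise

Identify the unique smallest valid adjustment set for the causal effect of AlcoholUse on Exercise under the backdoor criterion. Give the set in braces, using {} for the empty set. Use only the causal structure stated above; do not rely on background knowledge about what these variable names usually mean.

{}

Variables eligible for adjustment (non-descendants of AlcoholUse, excluding AlcoholUse and Exercise): {BMI, Cholesterol, Diet, Genotype, Stress}.
Backdoor paths from AlcoholUse to Exercise:
  P1: AlcoholUse <- Stress -> BMI -> Cholesterol <- Diet <- Genotype -> Exercise
  P2: AlcoholUse <- Stress -> Cholesterol <- Diet <- Genotype -> Exercise
Each backdoor path contains an unconditioned collider, so every path is already blocked with the empty conditioning set:
  P1: blocked at collider Cholesterol (neither it nor any descendant is in the conditioning set).
  P2: blocked at collider Cholesterol (neither it nor any descendant is in the conditioning set).
The empty set is therefore the unique smallest valid set.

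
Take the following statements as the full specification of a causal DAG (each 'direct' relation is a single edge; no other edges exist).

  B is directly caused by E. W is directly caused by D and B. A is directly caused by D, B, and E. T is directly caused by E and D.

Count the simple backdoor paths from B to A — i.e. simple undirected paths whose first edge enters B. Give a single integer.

2

A backdoor path from B to A is any simple undirected path whose first edge points into B (i.e. leaves B via a parent).
Parents of B: {E}.
Enumerating:
  P1: B <- E -> A
  P2: B <- E -> T <- D -> A
That exhausts the simple backdoor paths. Count: 2.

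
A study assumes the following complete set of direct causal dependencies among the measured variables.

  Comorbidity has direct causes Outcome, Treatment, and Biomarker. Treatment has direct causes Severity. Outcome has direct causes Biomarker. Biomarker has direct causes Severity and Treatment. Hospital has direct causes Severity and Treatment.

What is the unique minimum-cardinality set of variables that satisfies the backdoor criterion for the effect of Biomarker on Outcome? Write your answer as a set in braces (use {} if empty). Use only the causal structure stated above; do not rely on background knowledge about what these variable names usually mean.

Variables eligible for adjustment (non-descendants of Biomarker, excluding Biomarker and Outcome): {Hospital, Severity, Treatment}.
Backdoor paths from Biomarker to Outcome:
  P1: Biomarker <- Severity -> Treatment -> Comorbidity <- Outcome
  P2: Biomarker <- Severity -> Hospital <- Treatment -> Comorbidity <- Outcome
  P3: Biomarker <- Treatment -> Comorbidity <- Outcome
Each backdoor path contains an unconditioned collider, so every path is already blocked with the empty conditioning set:
  P1: blocked at collider Comorbidity (neither it nor any descendant is in the conditioning set).
  P2: blocked at collider Hospital (neither it nor any descendant is in the conditioning set).
  P3: blocked at collider Comorbidity (neither it nor any descendant is in the conditioning set).
The empty set is therefore the unique smallest valid set.

{}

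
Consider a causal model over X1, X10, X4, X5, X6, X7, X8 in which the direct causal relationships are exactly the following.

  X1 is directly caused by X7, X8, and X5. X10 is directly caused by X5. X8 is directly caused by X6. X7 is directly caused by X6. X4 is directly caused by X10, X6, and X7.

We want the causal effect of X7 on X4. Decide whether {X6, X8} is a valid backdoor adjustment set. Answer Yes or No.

Yes

Backdoor paths from X7 to X4 (paths whose first edge points into X7):
  P1: X7 <- X6 -> X8 -> X1 <- X5 -> X10 -> X4
  P2: X7 <- X6 -> X4
Condition 1 (no descendant of X7 in the set): holds — descendants of X7 are {X1, X4}; none are in {X6, X8}.
Condition 2 (every backdoor path blocked by {X6, X8}):
  P1: blocked at fork node X6 ∈ conditioning set.
  P2: blocked at fork node X6 ∈ conditioning set.
{X6, X8} satisfies the backdoor criterion.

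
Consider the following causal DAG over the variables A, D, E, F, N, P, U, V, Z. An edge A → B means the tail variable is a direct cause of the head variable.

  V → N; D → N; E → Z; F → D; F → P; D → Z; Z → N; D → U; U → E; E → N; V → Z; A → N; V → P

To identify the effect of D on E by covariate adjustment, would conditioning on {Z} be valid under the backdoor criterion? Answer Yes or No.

No

Backdoor paths from D to E (paths whose first edge points into D):
  P1: D <- F -> P <- V -> Z <- E
  P2: D <- F -> P <- V -> Z -> N <- E
  P3: D <- F -> P <- V -> N <- E
  P4: D <- F -> P <- V -> N <- Z <- E
Condition 1 (no descendant of D in the set): FAILS — Z is a descendant of D.
Condition 2 (every backdoor path blocked by {Z}):
  P1: blocked at collider P (neither it nor any descendant is in the conditioning set).
  P2: blocked at collider P (neither it nor any descendant is in the conditioning set).
  P3: blocked at collider P (neither it nor any descendant is in the conditioning set).
  P4: blocked at collider P (neither it nor any descendant is in the conditioning set).
{Z} does not satisfy the backdoor criterion.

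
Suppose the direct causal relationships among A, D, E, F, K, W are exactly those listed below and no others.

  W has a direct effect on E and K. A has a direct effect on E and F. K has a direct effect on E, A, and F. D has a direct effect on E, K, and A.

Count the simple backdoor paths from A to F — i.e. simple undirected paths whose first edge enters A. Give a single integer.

A backdoor path from A to F is any simple undirected path whose first edge points into A (i.e. leaves A via a parent).
Parents of A: {D, K}.
Enumerating:
  P1: A <- D -> K -> F
  P2: A <- D -> E <- W -> K -> F
  P3: A <- D -> E <- K -> F
  P4: A <- K -> F
That exhausts the simple backdoor paths. Count: 4.

4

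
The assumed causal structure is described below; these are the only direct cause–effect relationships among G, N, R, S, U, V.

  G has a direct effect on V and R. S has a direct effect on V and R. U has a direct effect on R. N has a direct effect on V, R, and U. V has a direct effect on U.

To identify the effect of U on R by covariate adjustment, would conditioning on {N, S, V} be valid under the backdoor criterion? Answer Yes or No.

Yes

Backdoor paths from U to R (paths whose first edge points into U):
  P1: U <- N -> V <- S -> R
  P2: U <- N -> V <- G -> R
  P3: U <- N -> R
  P4: U <- V <- S -> R
  P5: U <- V <- N -> R
  P6: U <- V <- G -> R
Condition 1 (no descendant of U in the set): holds — descendants of U are {R}; none are in {N, S, V}.
Condition 2 (every backdoor path blocked by {N, S, V}):
  P1: blocked at fork node N ∈ conditioning set.
  P2: blocked at fork node N ∈ conditioning set.
  P3: blocked at fork node N ∈ conditioning set.
  P4: blocked at chain node V ∈ conditioning set.
  P5: blocked at chain node V ∈ conditioning set.
  P6: blocked at chain node V ∈ conditioning set.
{N, S, V} satisfies the backdoor criterion.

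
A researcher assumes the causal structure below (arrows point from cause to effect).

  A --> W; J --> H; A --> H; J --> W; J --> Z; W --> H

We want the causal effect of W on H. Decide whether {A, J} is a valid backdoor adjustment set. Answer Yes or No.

Backdoor paths from W to H (paths whose first edge points into W):
  P1: W <- J -> H
  P2: W <- A -> H
Condition 1 (no descendant of W in the set): holds — descendants of W are {H}; none are in {A, J}.
Condition 2 (every backdoor path blocked by {A, J}):
  P1: blocked at fork node J ∈ conditioning set.
  P2: blocked at fork node A ∈ conditioning set.
{A, J} satisfies the backdoor criterion.

Yes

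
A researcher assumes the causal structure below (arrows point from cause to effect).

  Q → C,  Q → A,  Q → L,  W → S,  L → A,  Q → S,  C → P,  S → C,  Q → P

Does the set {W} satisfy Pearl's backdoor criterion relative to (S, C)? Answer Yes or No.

Backdoor paths from S to C (paths whose first edge points into S):
  P1: S <- Q -> C
  P2: S <- Q -> P <- C
Condition 1 (no descendant of S in the set): holds — descendants of S are {C, P}; none are in {W}.
Condition 2 (every backdoor path blocked by {W}):
  P1: open — no interior node is in the conditioning set.
  P2: blocked at collider P (neither it nor any descendant is in the conditioning set).
{W} does not satisfy the backdoor criterion.

No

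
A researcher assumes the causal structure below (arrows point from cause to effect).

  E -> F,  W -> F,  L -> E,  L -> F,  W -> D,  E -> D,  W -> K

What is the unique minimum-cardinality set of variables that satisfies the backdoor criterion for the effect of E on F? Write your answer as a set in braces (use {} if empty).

{L}

Variables eligible for adjustment (non-descendants of E, excluding E and F): {K, L, W}.
Backdoor paths from E to F:
  P1: E <- L -> F
The empty set is not sufficient: P1 (E <- L -> F) has no collider blocking it and no conditioned non-collider, so it is open.
Try {L}:
  P1: blocked at fork node L ∈ conditioning set.
{L} contains no descendant of E and blocks every backdoor path.
No other singleton works — e.g. {W} leaves P1 open — so {L} is the unique smallest valid adjustment set.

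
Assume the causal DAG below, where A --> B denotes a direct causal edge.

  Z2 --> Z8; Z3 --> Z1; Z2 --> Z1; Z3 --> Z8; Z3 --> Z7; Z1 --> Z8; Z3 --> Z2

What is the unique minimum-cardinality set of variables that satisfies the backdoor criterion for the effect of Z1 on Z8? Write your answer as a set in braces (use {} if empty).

{Z2, Z3}

Variables eligible for adjustment (non-descendants of Z1, excluding Z1 and Z8): {Z2, Z3, Z7}.
Backdoor paths from Z1 to Z8:
  P1: Z1 <- Z3 -> Z2 -> Z8
  P2: Z1 <- Z3 -> Z8
  P3: Z1 <- Z2 <- Z3 -> Z8
  P4: Z1 <- Z2 -> Z8
The empty set is not sufficient: P1 (Z1 <- Z3 -> Z2 -> Z8) has no collider blocking it and no conditioned non-collider, so it is open.
Try {Z2, Z3}:
  P1: blocked at fork node Z3 ∈ conditioning set.
  P2: blocked at fork node Z3 ∈ conditioning set.
  P3: blocked at chain node Z2 ∈ conditioning set.
  P4: blocked at fork node Z2 ∈ conditioning set.
{Z2, Z3} contains no descendant of Z1 and blocks every backdoor path.
Every element of {Z2, Z3} is needed (dropping Z2 leaves P4 open; dropping Z3 leaves P2 open), so no proper subset is valid.
Among all size-2 subsets of the eligible variables, only {Z2, Z3} blocks every backdoor path, so it is the unique smallest valid adjustment set.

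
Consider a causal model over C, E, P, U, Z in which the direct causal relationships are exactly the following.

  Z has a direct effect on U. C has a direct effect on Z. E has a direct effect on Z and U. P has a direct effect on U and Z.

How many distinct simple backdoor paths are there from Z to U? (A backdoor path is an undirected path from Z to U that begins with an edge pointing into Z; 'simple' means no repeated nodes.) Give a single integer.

2

A backdoor path from Z to U is any simple undirected path whose first edge points into Z (i.e. leaves Z via a parent).
Parents of Z: {C, E, P}.
Enumerating:
  P1: Z <- E -> U
  P2: Z <- P -> U
That exhausts the simple backdoor paths. Count: 2.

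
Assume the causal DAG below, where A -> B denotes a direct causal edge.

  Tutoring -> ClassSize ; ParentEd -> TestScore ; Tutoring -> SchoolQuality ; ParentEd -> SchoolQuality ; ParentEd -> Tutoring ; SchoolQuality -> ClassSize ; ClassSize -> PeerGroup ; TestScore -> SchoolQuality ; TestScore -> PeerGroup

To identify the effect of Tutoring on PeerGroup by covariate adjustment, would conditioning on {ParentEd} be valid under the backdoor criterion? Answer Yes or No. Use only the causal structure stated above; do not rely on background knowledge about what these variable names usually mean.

Yes

Backdoor paths from Tutoring to PeerGroup (paths whose first edge points into Tutoring):
  P1: Tutoring <- ParentEd -> TestScore -> SchoolQuality -> ClassSize -> PeerGroup
  P2: Tutoring <- ParentEd -> TestScore -> PeerGroup
  P3: Tutoring <- ParentEd -> SchoolQuality <- TestScore -> PeerGroup
  P4: Tutoring <- ParentEd -> SchoolQuality -> ClassSize -> PeerGroup
Condition 1 (no descendant of Tutoring in the set): holds — descendants of Tutoring are {ClassSize, PeerGroup, SchoolQuality}; none are in {ParentEd}.
Condition 2 (every backdoor path blocked by {ParentEd}):
  P1: blocked at fork node ParentEd ∈ conditioning set.
  P2: blocked at fork node ParentEd ∈ conditioning set.
  P3: blocked at fork node ParentEd ∈ conditioning set.
  P4: blocked at fork node ParentEd ∈ conditioning set.
{ParentEd} satisfies the backdoor criterion.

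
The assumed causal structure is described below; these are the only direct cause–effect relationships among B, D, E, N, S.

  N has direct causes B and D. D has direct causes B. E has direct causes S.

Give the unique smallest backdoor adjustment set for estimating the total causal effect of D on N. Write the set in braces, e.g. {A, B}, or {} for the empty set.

{B}

Variables eligible for adjustment (non-descendants of D, excluding D and N): {B, E, S}.
Backdoor paths from D to N:
  P1: D <- B -> N
The empty set is not sufficient: P1 (D <- B -> N) has no collider blocking it and no conditioned non-collider, so it is open.
Try {B}:
  P1: blocked at fork node B ∈ conditioning set.
{B} contains no descendant of D and blocks every backdoor path.
No other singleton works — e.g. {S} leaves P1 open — so {B} is the unique smallest valid adjustment set.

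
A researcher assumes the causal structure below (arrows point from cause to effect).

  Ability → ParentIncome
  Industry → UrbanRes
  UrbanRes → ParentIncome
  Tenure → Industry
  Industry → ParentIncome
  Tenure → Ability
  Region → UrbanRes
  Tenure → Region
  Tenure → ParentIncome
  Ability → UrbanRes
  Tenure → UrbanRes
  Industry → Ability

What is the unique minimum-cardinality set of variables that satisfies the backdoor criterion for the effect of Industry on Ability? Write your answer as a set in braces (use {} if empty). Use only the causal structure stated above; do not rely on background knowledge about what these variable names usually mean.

Variables eligible for adjustment (non-descendants of Industry, excluding Industry and Ability): {Region, Tenure}.
Backdoor paths from Industry to Ability:
  P1: Industry <- Tenure -> Region -> UrbanRes <- Ability
  P2: Industry <- Tenure -> Region -> UrbanRes -> ParentIncome <- Ability
  P3: Industry <- Tenure -> Ability
  P4: Industry <- Tenure -> UrbanRes <- Ability
  P5: Industry <- Tenure -> UrbanRes -> ParentIncome <- Ability
  P6: Industry <- Tenure -> ParentIncome <- Ability
  P7: Industry <- Tenure -> ParentIncome <- UrbanRes <- Ability
The empty set is not sufficient: P3 (Industry <- Tenure -> Ability) has no collider blocking it and no conditioned non-collider, so it is open.
Try {Tenure}:
  P1: blocked at fork node Tenure ∈ conditioning set.
  P2: blocked at fork node Tenure ∈ conditioning set.
  P3: blocked at fork node Tenure ∈ conditioning set.
  P4: blocked at fork node Tenure ∈ conditioning set.
  P5: blocked at fork node Tenure ∈ conditioning set.
  P6: blocked at fork node Tenure ∈ conditioning set.
  P7: blocked at fork node Tenure ∈ conditioning set.
{Tenure} contains no descendant of Industry and blocks every backdoor path.
No other singleton works — e.g. {Region} leaves P3 open — so {Tenure} is the unique smallest valid adjustment set.

{Tenure}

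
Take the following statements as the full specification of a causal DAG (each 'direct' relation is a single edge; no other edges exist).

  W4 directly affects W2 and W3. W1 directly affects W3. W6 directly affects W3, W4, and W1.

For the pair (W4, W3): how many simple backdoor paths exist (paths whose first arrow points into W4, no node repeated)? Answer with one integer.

A backdoor path from W4 to W3 is any simple undirected path whose first edge points into W4 (i.e. leaves W4 via a parent).
Parents of W4: {W6}.
Enumerating:
  P1: W4 <- W6 -> W1 -> W3
  P2: W4 <- W6 -> W3
That exhausts the simple backdoor paths. Count: 2.

2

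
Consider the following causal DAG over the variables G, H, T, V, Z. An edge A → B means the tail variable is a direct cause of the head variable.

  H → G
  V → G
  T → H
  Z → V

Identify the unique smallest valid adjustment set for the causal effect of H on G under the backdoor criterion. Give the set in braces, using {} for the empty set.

Variables eligible for adjustment (non-descendants of H, excluding H and G): {T, V, Z}.
Backdoor paths from H to G:
  (none)
With no backdoor paths the empty set already satisfies the criterion, and it is trivially minimal.

{}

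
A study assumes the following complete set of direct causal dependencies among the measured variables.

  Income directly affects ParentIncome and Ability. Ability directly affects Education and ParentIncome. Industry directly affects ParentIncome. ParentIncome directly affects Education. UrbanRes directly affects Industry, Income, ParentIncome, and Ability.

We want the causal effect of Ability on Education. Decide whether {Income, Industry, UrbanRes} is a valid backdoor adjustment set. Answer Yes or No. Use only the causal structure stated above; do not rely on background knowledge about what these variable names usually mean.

Yes

Backdoor paths from Ability to Education (paths whose first edge points into Ability):
  P1: Ability <- UrbanRes -> Industry -> ParentIncome -> Education
  P2: Ability <- UrbanRes -> Income -> ParentIncome -> Education
  P3: Ability <- UrbanRes -> ParentIncome -> Education
  P4: Ability <- Income <- UrbanRes -> Industry -> ParentIncome -> Education
  P5: Ability <- Income <- UrbanRes -> ParentIncome -> Education
  P6: Ability <- Income -> ParentIncome -> Education
Condition 1 (no descendant of Ability in the set): holds — descendants of Ability are {Education, ParentIncome}; none are in {Income, Industry, UrbanRes}.
Condition 2 (every backdoor path blocked by {Income, Industry, UrbanRes}):
  P1: blocked at fork node UrbanRes ∈ conditioning set.
  P2: blocked at fork node UrbanRes ∈ conditioning set.
  P3: blocked at fork node UrbanRes ∈ conditioning set.
  P4: blocked at chain node Income ∈ conditioning set.
  P5: blocked at chain node Income ∈ conditioning set.
  P6: blocked at fork node Income ∈ conditioning set.
{Income, Industry, UrbanRes} satisfies the backdoor criterion.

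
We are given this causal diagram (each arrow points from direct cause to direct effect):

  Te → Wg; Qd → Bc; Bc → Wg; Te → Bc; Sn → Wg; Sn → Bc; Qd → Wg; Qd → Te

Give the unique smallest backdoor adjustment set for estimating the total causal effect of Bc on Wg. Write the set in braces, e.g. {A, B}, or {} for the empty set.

{Qd, Sn, Te}

Variables eligible for adjustment (non-descendants of Bc, excluding Bc and Wg): {Qd, Sn, Te}.
Backdoor paths from Bc to Wg:
  P1: Bc <- Qd -> Te -> Wg
  P2: Bc <- Qd -> Wg
  P3: Bc <- Sn -> Wg
  P4: Bc <- Te <- Qd -> Wg
  P5: Bc <- Te -> Wg
The empty set is not sufficient: P1 (Bc <- Qd -> Te -> Wg) has no collider blocking it and no conditioned non-collider, so it is open.
Try {Qd, Sn, Te}:
  P1: blocked at fork node Qd ∈ conditioning set.
  P2: blocked at fork node Qd ∈ conditioning set.
  P3: blocked at fork node Sn ∈ conditioning set.
  P4: blocked at chain node Te ∈ conditioning set.
  P5: blocked at fork node Te ∈ conditioning set.
{Qd, Sn, Te} contains no descendant of Bc and blocks every backdoor path.
Every element of {Qd, Sn, Te} is needed (dropping Qd leaves P2 open; dropping Sn leaves P3 open; dropping Te leaves P5 open), so no proper subset is valid.
Among all size-3 subsets of the eligible variables, only {Qd, Sn, Te} blocks every backdoor path, so it is the unique smallest valid adjustment set.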